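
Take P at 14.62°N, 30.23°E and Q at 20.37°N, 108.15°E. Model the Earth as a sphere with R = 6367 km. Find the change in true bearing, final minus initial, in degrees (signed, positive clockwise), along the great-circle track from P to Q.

+27.4°

At departure: θ₁ = atan2(sin Δλ cos φ₂, cos φ₁ sin φ₂ − sin φ₁ cos φ₂ cos Δλ) = 72.60°
At arrival: θ₂ = atan2(sin Δλ cos φ₁, −cos φ₂ sin φ₁ + sin φ₂ cos φ₁ cos Δλ) = 99.96°
Δθ = θ₂ − θ₁ = +27.4°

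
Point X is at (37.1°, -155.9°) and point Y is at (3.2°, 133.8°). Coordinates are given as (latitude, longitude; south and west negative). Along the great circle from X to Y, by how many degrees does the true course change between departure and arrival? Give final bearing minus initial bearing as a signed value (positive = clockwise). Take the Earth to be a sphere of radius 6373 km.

At departure: θ₁ = atan2(sin Δλ cos φ₂, cos φ₁ sin φ₂ − sin φ₁ cos φ₂ cos Δλ) = 260.43°
At arrival: θ₂ = atan2(sin Δλ cos φ₁, −cos φ₂ sin φ₁ + sin φ₂ cos φ₁ cos Δλ) = 231.97°
Δθ = θ₂ − θ₁ = -28.5°

-28.5°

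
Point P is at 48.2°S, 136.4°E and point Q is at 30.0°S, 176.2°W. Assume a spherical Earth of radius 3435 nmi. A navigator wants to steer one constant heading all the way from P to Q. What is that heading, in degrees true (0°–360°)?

63.4°

Δψ = ln[tan(π/4+φ₂/2)/tan(π/4+φ₁/2)] = +0.4134
Δλ = +0.8273 rad (taken the short way round)
course = atan2(Δλ, Δψ) = 63.45°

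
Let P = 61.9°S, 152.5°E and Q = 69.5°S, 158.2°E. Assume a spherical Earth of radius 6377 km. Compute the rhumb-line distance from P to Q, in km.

Δψ = ln[tan(π/4+φ₂/2)/tan(π/4+φ₁/2)] = -0.3249;  Δφ = -0.1326 rad,  Δλ = +0.0995 rad
q = Δφ/Δψ = 0.4082
d = R·√(Δφ² + q²Δλ²) = 6377·0.13872 = 885 km

885 km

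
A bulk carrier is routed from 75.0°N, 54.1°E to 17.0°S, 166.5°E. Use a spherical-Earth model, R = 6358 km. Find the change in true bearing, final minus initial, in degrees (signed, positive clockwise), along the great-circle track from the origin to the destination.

Initial bearing θ₁ = atan2(sin Δλ cos φ₂, cos φ₁ sin φ₂ − sin φ₁ cos φ₂ cos Δλ) = 72.64°
Final bearing θ₂ = (initial bearing from the destination back to the start) + 180° = 165.03°
Δθ = θ₂ − θ₁ = +92.4°

+92.4°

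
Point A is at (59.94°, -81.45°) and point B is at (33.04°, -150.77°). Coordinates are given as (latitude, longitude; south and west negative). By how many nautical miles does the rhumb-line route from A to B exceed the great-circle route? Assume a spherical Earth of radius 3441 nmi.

Great circle: cos σ = sin φ₁ sin φ₂ + cos φ₁ cos φ₂ cos Δλ,  σ = 0.9018 rad → d_gc = 3103.2 nmi
Rhumb line: Δψ = -0.7033, q = Δφ/Δψ = 0.6676, d_rh = R√(Δφ²+q²Δλ²) = 3214.6 nmi
Excess = 3214.6 − 3103.2 = 111.4 ≈ 111 nmi

111 nmi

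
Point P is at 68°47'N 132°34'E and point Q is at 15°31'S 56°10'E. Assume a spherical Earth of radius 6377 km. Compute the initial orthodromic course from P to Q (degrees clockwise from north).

θ = atan2( sin Δλ·cos φ₂ ,  cos φ₁ sin φ₂ − sin φ₁ cos φ₂ cos Δλ )
  = atan2(-0.9365, -0.3080) = 251.79°

251.8°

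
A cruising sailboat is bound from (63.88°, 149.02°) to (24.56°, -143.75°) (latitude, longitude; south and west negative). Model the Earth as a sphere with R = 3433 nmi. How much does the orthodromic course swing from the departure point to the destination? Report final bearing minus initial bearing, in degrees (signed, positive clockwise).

+52.4°

Initial bearing θ₁ = atan2(sin Δλ cos φ₂, cos φ₁ sin φ₂ − sin φ₁ cos φ₂ cos Δλ) = 99.02°
Final bearing θ₂ = (initial bearing from the destination back to the start) + 180° = 151.44°
Δθ = θ₂ − θ₁ = +52.4°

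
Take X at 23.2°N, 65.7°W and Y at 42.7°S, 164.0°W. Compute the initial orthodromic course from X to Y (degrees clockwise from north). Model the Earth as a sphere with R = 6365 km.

231.4°

θ = atan2( sin Δλ·cos φ₂ ,  cos φ₁ sin φ₂ − sin φ₁ cos φ₂ cos Δλ )
  = atan2(-0.7272, -0.5815) = 231.35°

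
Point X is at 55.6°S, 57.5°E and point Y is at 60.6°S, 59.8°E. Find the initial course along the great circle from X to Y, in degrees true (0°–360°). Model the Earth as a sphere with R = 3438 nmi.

167.3°

θ = atan2( sin Δλ·cos φ₂ ,  cos φ₁ sin φ₂ − sin φ₁ cos φ₂ cos Δλ )
  = atan2(+0.0197, -0.0875) = 167.31°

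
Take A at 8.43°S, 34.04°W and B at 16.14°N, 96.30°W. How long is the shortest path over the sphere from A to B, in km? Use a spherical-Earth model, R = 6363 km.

Haversine: a = sin²(Δφ/2)+cos φ₁ cos φ₂ sin²(Δλ/2) = 0.29923;  σ = 2·atan2(√a,√(1−a))
σ = 66.326° → d = Rσ = 6363·1.15761 = 7366 km

7366 km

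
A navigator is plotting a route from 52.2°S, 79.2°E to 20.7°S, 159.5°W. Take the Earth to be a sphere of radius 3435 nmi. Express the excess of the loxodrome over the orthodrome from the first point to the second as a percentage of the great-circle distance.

9.8%

Great circle: σ = 1.5894 rad → d_gc = Rσ = 5459.4 nmi
Rhumb: Δφ = +0.5498, Δλ = +2.1171, Δψ = +0.7024, q = Δφ/Δψ = 0.7827 → d_rh = R√(Δφ²+q²Δλ²) = 5996.9 nmi
Excess = (5996.9 − 5459.4) / 5459.4 = 537.5 / 5459.4 = 9.845% ≈ 9.8%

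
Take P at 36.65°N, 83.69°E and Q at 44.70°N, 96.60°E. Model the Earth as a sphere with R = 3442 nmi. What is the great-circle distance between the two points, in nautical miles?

cos σ = sin φ₁ sin φ₂ + cos φ₁ cos φ₂ cos Δλ
      = sin(36.65°)sin(44.70°) + cos(36.65°)cos(44.70°)cos(12.91°) = 0.9757
σ = 12.649° → d = Rσ = 3442·0.22076 = 760 nmi

760 nmi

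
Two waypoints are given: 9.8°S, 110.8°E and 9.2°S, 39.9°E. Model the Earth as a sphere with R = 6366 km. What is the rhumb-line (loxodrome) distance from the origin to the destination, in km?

Δψ = ln[tan(π/4+φ₂/2)/tan(π/4+φ₁/2)] = +0.0106;  Δφ = +0.0105 rad,  Δλ = -1.2374 rad
q = Δφ/Δψ = 0.9863
d = R·√(Δφ² + q²Δλ²) = 6366·1.22051 = 7770 km

7770 km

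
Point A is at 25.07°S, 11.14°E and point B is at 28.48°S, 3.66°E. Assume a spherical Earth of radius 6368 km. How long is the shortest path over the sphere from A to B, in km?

833 km

cos σ = sin φ₁ sin φ₂ + cos φ₁ cos φ₂ cos Δλ
      = sin(-25.07°)sin(-28.48°) + cos(-25.07°)cos(-28.48°)cos(-7.48°) = 0.9915
σ = 7.496° → d = Rσ = 6368·0.13083 = 833 km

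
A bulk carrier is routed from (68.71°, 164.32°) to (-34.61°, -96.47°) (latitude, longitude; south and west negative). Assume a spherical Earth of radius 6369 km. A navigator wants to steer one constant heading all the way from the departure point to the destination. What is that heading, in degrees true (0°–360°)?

143.2°

Δψ = ln[tan(π/4+φ₂/2)/tan(π/4+φ₁/2)] = -2.3161
Δλ = +1.7315 rad (taken the short way round)
course = atan2(Δλ, Δψ) = 143.22°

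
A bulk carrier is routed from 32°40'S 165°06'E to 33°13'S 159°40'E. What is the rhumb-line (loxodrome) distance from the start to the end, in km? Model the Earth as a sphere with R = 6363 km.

510 km

Δψ = ln[tan(π/4+φ₂/2)/tan(π/4+φ₁/2)] = -0.0114;  Δφ = -0.0096 rad,  Δλ = -0.0948 rad
q = Δφ/Δψ = 0.8392
d = R·√(Δφ² + q²Δλ²) = 6363·0.08016 = 510 km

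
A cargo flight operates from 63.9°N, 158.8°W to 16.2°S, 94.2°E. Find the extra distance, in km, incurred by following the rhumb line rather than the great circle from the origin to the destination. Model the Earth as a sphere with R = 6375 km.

582 km

Great circle: cos σ = sin φ₁ sin φ₂ + cos φ₁ cos φ₂ cos Δλ,  σ = 1.9542 rad → d_gc = 12457.9 km
Rhumb line: Δψ = -1.7485, q = Δφ/Δψ = 0.7995, d_rh = R√(Δφ²+q²Δλ²) = 13039.8 km
Excess = 13039.8 − 12457.9 = 581.9 ≈ 582 km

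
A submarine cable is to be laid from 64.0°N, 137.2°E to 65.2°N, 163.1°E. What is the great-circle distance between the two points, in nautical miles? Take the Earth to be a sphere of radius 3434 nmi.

665 nmi

Haversine: a = sin²(Δφ/2)+cos φ₁ cos φ₂ sin²(Δλ/2) = 0.00934;  σ = 2·atan2(√a,√(1−a))
σ = 11.094° → d = Rσ = 3434·0.19363 = 665 nmi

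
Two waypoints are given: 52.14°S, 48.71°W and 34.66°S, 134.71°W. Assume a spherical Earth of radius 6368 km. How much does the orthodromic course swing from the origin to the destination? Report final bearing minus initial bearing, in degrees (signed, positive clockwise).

+65.9°

At departure: θ₁ = atan2(sin Δλ cos φ₂, cos φ₁ sin φ₂ − sin φ₁ cos φ₂ cos Δλ) = 249.69°
At arrival: θ₂ = atan2(sin Δλ cos φ₁, −cos φ₂ sin φ₁ + sin φ₂ cos φ₁ cos Δλ) = 315.59°
Δθ = θ₂ − θ₁ = +65.9°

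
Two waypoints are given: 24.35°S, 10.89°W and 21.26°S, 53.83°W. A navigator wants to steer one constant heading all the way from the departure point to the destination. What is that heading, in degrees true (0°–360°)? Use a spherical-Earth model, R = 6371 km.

Meridional parts: M(φ₁)=-0.4384, M(φ₂)=-0.3799 → ΔM = +0.0585;  Δλ = -0.7494 rad
tan C = Δλ / ΔM = -12.8080 → C = 274.46°

274.5°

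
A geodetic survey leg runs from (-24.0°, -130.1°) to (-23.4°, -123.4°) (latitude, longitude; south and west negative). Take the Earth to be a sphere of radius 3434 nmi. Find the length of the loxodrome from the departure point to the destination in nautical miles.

369 nmi

Δψ = ln[tan(π/4+φ₂/2)/tan(π/4+φ₁/2)] = +0.0114;  Δφ = +0.0105 rad,  Δλ = +0.1169 rad
q = Δφ/Δψ = 0.9157
d = R·√(Δφ² + q²Δλ²) = 3434·0.10759 = 369 nmi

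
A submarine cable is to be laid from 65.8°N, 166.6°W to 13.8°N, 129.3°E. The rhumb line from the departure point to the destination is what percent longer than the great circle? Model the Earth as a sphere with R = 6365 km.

Great circle: σ = 1.1686 rad → d_gc = Rσ = 7438.0 km
Rhumb: Δφ = -0.9076, Δλ = -1.1188, Δψ = -1.2968, q = Δφ/Δψ = 0.6999 → d_rh = R√(Δφ²+q²Δλ²) = 7629.4 km
Excess = (7629.4 − 7438.0) / 7438.0 = 191.4 / 7438.0 = 2.57% ≈ 2.6%

2.6%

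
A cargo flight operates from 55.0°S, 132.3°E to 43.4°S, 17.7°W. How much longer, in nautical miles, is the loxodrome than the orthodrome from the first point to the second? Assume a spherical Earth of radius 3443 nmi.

Great circle: cos σ = sin φ₁ sin φ₂ + cos φ₁ cos φ₂ cos Δλ,  σ = 1.3675 rad → d_gc = 4708.2 nmi
Rhumb line: Δψ = +0.3118, q = Δφ/Δψ = 0.6493, d_rh = R√(Δφ²+q²Δλ²) = 5893.9 nmi
Excess = 5893.9 − 4708.2 = 1185.7 ≈ 1186 nmi

1186 nmi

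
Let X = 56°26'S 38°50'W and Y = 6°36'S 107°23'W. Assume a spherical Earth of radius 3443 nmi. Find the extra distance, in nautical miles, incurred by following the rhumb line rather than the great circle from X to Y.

90 nmi

Great circle: cos σ = sin φ₁ sin φ₂ + cos φ₁ cos φ₂ cos Δλ,  σ = 1.2696 rad → d_gc = 4371.4 nmi
Rhumb line: Δψ = +1.0832, q = Δφ/Δψ = 0.8029, d_rh = R√(Δφ²+q²Δλ²) = 4461.8 nmi
Excess = 4461.8 − 4371.4 = 90.4 ≈ 90 nmi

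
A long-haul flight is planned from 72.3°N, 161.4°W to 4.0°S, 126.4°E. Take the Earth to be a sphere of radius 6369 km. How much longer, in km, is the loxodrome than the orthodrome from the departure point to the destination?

293 km

Great circle: cos σ = sin φ₁ sin φ₂ + cos φ₁ cos φ₂ cos Δλ,  σ = 1.5445 rad → d_gc = 9837.1 km
Rhumb line: Δψ = -1.9297, q = Δφ/Δψ = 0.6901, d_rh = R√(Δφ²+q²Δλ²) = 10129.8 km
Excess = 10129.8 − 9837.1 = 292.7 ≈ 293 km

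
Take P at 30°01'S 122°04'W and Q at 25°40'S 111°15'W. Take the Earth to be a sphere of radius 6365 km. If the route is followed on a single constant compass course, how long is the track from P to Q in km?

1167 km

Rhumb course C = atan2(Δλ, Δψ) with Δψ = ln[tan(π/4+φ₂/2)/tan(π/4+φ₁/2)] = +0.0859, Δλ = +0.1888 → C = 65.54°
d = R·|Δφ| / |cos C| = 6365·0.07592 / 0.41413 = 1167 km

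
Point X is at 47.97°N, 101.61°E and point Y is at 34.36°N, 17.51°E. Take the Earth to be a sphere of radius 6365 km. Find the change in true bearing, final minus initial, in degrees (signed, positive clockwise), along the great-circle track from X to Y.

-61.8°

At departure: θ₁ = atan2(sin Δλ cos φ₂, cos φ₁ sin φ₂ − sin φ₁ cos φ₂ cos Δλ) = 290.98°
At arrival: θ₂ = atan2(sin Δλ cos φ₁, −cos φ₂ sin φ₁ + sin φ₂ cos φ₁ cos Δλ) = 229.23°
Δθ = θ₂ − θ₁ = -61.8°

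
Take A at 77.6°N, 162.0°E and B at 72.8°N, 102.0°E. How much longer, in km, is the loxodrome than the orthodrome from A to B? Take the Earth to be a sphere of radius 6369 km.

75 km

Great circle: cos σ = sin φ₁ sin φ₂ + cos φ₁ cos φ₂ cos Δλ,  σ = 0.2663 rad → d_gc = 1696.3 km
Rhumb line: Δψ = -0.3308, q = Δφ/Δψ = 0.2532, d_rh = R√(Δφ²+q²Δλ²) = 1771.1 km
Excess = 1771.1 − 1696.3 = 74.8 ≈ 75 km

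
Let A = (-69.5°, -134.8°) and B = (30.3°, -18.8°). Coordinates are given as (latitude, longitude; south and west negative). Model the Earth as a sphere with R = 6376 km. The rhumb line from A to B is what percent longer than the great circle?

5.2%

Great circle: σ = 2.2207 rad → d_gc = Rσ = 14159.3 km
Rhumb: Δφ = +1.7418, Δλ = +2.0246, Δψ = +2.2656, q = Δφ/Δψ = 0.7688 → d_rh = R√(Δφ²+q²Δλ²) = 14894.3 km
Excess = (14894.3 − 14159.3) / 14159.3 = 735.0 / 14159.3 = 5.19% ≈ 5.2%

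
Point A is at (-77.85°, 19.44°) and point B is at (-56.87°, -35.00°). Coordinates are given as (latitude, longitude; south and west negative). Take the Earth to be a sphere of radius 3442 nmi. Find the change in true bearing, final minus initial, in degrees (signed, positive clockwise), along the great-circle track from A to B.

+51.5°

Initial bearing θ₁ = atan2(sin Δλ cos φ₂, cos φ₁ sin φ₂ − sin φ₁ cos φ₂ cos Δλ) = 286.83°
Final bearing θ₂ = (initial bearing from the destination back to the start) + 180° = 338.37°
Δθ = θ₂ − θ₁ = +51.5°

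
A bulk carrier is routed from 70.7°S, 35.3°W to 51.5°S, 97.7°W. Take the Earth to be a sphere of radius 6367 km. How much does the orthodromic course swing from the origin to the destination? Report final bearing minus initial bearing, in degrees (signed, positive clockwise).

Initial bearing θ₁ = atan2(sin Δλ cos φ₂, cos φ₁ sin φ₂ − sin φ₁ cos φ₂ cos Δλ) = 271.41°
Final bearing θ₂ = (initial bearing from the destination back to the start) + 180° = 327.94°
Δθ = θ₂ − θ₁ = +56.5°

+56.5°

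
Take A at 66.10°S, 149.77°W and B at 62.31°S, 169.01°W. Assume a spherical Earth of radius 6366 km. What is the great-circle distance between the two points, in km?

Haversine: a = sin²(Δφ/2)+cos φ₁ cos φ₂ sin²(Δλ/2) = 0.00635;  σ = 2·atan2(√a,√(1−a))
σ = 9.142° → d = Rσ = 6366·0.15956 = 1016 km

1016 km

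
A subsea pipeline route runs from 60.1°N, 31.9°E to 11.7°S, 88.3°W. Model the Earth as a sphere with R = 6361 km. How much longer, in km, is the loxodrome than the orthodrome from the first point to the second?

792 km

Great circle: cos σ = sin φ₁ sin φ₂ + cos φ₁ cos φ₂ cos Δλ,  σ = 2.0057 rad → d_gc = 12758.3 km
Rhumb line: Δψ = -1.5261, q = Δφ/Δψ = 0.8211, d_rh = R√(Δφ²+q²Δλ²) = 13550.5 km
Excess = 13550.5 − 12758.3 = 792.2 ≈ 792 km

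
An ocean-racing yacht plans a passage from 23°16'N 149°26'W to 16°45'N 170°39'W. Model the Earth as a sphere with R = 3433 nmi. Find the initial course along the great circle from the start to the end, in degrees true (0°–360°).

θ = atan2( sin Δλ·cos φ₂ ,  cos φ₁ sin φ₂ − sin φ₁ cos φ₂ cos Δλ )
  = atan2(-0.3465, -0.0879) = 255.77°

255.8°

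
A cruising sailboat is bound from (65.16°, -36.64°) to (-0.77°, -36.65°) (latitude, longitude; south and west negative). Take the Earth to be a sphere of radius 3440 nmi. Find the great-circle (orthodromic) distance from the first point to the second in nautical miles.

cos σ = sin φ₁ sin φ₂ + cos φ₁ cos φ₂ cos Δλ
      = sin(65.16°)sin(-0.77°) + cos(65.16°)cos(-0.77°)cos(-0.01°) = 0.4079
σ = 65.930° → d = Rσ = 3440·1.15070 = 3958 nmi

3958 nmi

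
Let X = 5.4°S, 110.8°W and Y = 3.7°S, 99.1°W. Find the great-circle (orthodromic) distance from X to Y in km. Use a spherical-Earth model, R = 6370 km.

1310 km

cos σ = sin φ₁ sin φ₂ + cos φ₁ cos φ₂ cos Δλ
      = sin(-5.40°)sin(-3.70°) + cos(-5.40°)cos(-3.70°)cos(11.70°) = 0.9789
σ = 11.786° → d = Rσ = 6370·0.20570 = 1310 km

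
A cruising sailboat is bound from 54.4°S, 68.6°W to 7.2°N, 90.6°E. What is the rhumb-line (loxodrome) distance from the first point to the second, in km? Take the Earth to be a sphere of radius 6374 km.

Δψ = ln[tan(π/4+φ₂/2)/tan(π/4+φ₁/2)] = +1.2621;  Δφ = +1.0751 rad,  Δλ = +2.7786 rad
q = Δφ/Δψ = 0.8518
d = R·√(Δφ² + q²Δλ²) = 6374·2.59965 = 16570 km

16570 km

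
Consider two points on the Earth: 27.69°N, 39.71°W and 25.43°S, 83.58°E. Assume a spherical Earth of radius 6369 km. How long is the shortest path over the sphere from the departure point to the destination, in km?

cos σ = sin φ₁ sin φ₂ + cos φ₁ cos φ₂ cos Δλ
      = sin(27.69°)sin(-25.43°) + cos(27.69°)cos(-25.43°)cos(123.29°) = -0.6385
σ = 129.678° → d = Rσ = 6369·2.26330 = 14415 km

14415 km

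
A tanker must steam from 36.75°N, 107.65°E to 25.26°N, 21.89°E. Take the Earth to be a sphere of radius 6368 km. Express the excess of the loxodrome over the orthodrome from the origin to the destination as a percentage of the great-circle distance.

Great circle: σ = 1.2568 rad → d_gc = Rσ = 8003.1 km
Rhumb: Δφ = -0.2005, Δλ = -1.4968, Δψ = -0.2346, q = Δφ/Δψ = 0.8546 → d_rh = R√(Δφ²+q²Δλ²) = 8245.6 km
Excess = (8245.6 − 8003.1) / 8003.1 = 242.5 / 8003.1 = 3.03% ≈ 3.0%

3.0%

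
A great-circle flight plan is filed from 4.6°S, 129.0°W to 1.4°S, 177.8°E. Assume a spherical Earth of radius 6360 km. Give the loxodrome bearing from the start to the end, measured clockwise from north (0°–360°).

273.4°

Meridional parts: M(φ₁)=-0.0804, M(φ₂)=-0.0244 → ΔM = +0.0559;  Δλ = -0.9285 rad
tan C = Δλ / ΔM = -16.6000 → C = 273.45°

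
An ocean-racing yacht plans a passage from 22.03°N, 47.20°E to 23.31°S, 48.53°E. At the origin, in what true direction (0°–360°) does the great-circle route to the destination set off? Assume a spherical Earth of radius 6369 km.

θ = atan2( sin Δλ·cos φ₂ ,  cos φ₁ sin φ₂ − sin φ₁ cos φ₂ cos Δλ )
  = atan2(+0.0213, -0.7112) = 178.28°

178.3°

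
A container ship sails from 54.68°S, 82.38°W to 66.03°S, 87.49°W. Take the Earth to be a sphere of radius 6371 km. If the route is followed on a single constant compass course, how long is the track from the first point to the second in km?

1292 km

Rhumb course C = atan2(Δλ, Δψ) with Δψ = ln[tan(π/4+φ₂/2)/tan(π/4+φ₁/2)] = -0.4053, Δλ = -0.0892 → C = 192.41°
d = R·|Δφ| / |cos C| = 6371·0.19809 / 0.97663 = 1292 km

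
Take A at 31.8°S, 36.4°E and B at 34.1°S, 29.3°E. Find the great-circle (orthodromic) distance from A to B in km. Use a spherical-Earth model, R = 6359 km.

cos σ = sin φ₁ sin φ₂ + cos φ₁ cos φ₂ cos Δλ
      = sin(-31.80°)sin(-34.10°) + cos(-31.80°)cos(-34.10°)cos(-7.10°) = 0.9938
σ = 6.385° → d = Rσ = 6359·0.11143 = 709 km

709 km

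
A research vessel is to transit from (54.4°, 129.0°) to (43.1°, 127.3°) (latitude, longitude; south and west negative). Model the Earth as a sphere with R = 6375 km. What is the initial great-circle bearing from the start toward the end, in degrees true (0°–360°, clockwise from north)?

186.3°

N = sin Δλ·cos φ₂ = -0.0217;  D = cos φ₁ sin φ₂ − sin φ₁ cos φ₂ cos Δλ = -0.1957
initial course = atan2(N, D) = 186.32°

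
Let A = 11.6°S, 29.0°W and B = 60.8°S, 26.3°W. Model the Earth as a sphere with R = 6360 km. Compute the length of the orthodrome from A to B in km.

5466 km

cos σ = sin φ₁ sin φ₂ + cos φ₁ cos φ₂ cos Δλ
      = sin(-11.60°)sin(-60.80°) + cos(-11.60°)cos(-60.80°)cos(2.70°) = 0.6529
σ = 49.240° → d = Rσ = 6360·0.85940 = 5466 km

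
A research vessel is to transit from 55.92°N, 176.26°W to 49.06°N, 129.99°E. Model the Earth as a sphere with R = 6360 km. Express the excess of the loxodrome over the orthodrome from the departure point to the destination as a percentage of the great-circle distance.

2.4%

Great circle: σ = 0.5684 rad → d_gc = Rσ = 3614.8 km
Rhumb: Δφ = -0.1197, Δλ = -0.9381, Δψ = -0.1972, q = Δφ/Δψ = 0.6073 → d_rh = R√(Δφ²+q²Δλ²) = 3702.5 km
Excess = (3702.5 − 3614.8) / 3614.8 = 87.7 / 3614.8 = 2.43% ≈ 2.4%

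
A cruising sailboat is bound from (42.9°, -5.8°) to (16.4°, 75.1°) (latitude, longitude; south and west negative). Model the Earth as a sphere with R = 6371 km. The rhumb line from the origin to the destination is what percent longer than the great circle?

Great circle: σ = 1.2626 rad → d_gc = Rσ = 8044.0 km
Rhumb: Δφ = -0.4625, Δλ = +1.4120, Δψ = -0.5402, q = Δφ/Δψ = 0.8561 → d_rh = R√(Δφ²+q²Δλ²) = 8246.0 km
Excess = (8246.0 − 8044.0) / 8044.0 = 202.0 / 8044.0 = 2.51% ≈ 2.5%

2.5%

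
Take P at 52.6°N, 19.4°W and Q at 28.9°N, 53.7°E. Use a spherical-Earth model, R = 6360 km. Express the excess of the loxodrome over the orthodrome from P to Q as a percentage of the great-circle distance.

Great circle: σ = 1.0021 rad → d_gc = Rσ = 6373.6 km
Rhumb: Δφ = -0.4136, Δλ = +1.2758, Δψ = -0.5560, q = Δφ/Δψ = 0.7439 → d_rh = R√(Δφ²+q²Δλ²) = 6584.8 km
Excess = (6584.8 − 6373.6) / 6373.6 = 211.2 / 6373.6 = 3.31% ≈ 3.3%

3.3%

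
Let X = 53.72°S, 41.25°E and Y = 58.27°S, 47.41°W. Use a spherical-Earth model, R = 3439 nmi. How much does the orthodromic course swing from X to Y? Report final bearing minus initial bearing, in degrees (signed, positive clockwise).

+78.0°

Initial bearing θ₁ = atan2(sin Δλ cos φ₂, cos φ₁ sin φ₂ − sin φ₁ cos φ₂ cos Δλ) = 226.82°
Final bearing θ₂ = (initial bearing from the destination back to the start) + 180° = 304.87°
Δθ = θ₂ − θ₁ = +78.0°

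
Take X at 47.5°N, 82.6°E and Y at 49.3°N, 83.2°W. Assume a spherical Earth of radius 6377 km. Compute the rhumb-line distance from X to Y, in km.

Δψ = ln[tan(π/4+φ₂/2)/tan(π/4+φ₁/2)] = +0.0473;  Δφ = +0.0314 rad,  Δλ = -2.8938 rad
q = Δφ/Δψ = 0.6638
d = R·√(Δφ² + q²Δλ²) = 6377·1.92122 = 12252 km

12252 km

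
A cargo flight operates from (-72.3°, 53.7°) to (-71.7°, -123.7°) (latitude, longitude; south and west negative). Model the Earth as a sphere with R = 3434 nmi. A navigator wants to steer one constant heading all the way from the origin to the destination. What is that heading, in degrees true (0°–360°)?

270.6°

Δψ = ln[tan(π/4+φ₂/2)/tan(π/4+φ₁/2)] = +0.0339
Δλ = -3.0962 rad (taken the short way round)
course = atan2(Δλ, Δψ) = 270.63°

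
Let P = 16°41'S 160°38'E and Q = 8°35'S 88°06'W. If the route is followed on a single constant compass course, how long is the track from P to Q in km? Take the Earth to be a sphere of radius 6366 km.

Rhumb course C = atan2(Δλ, Δψ) with Δψ = ln[tan(π/4+φ₂/2)/tan(π/4+φ₁/2)] = +0.1450, Δλ = +1.9420 → C = 85.73°
d = R·|Δφ| / |cos C| = 6366·0.14137 / 0.07447 = 12086 km

12086 km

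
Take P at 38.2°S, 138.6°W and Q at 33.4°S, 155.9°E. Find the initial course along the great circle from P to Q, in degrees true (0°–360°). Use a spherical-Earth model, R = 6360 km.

254.0°

N = sin Δλ·cos φ₂ = -0.7597;  D = cos φ₁ sin φ₂ − sin φ₁ cos φ₂ cos Δλ = -0.2185
initial course = atan2(N, D) = 253.95°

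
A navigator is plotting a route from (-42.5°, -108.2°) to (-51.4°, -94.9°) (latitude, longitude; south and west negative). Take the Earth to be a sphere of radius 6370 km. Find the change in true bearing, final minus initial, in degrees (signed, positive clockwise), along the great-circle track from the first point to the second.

-9.8°

At departure: θ₁ = atan2(sin Δλ cos φ₂, cos φ₁ sin φ₂ − sin φ₁ cos φ₂ cos Δλ) = 139.16°
At arrival: θ₂ = atan2(sin Δλ cos φ₁, −cos φ₂ sin φ₁ + sin φ₂ cos φ₁ cos Δλ) = 129.39°
Δθ = θ₂ − θ₁ = -9.8°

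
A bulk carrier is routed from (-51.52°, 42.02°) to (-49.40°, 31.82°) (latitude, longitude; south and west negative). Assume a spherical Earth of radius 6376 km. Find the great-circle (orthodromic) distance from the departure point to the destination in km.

cos σ = sin φ₁ sin φ₂ + cos φ₁ cos φ₂ cos Δλ
      = sin(-51.52°)sin(-49.40°) + cos(-51.52°)cos(-49.40°)cos(-10.20°) = 0.9929
σ = 6.824° → d = Rσ = 6376·0.11910 = 759 km

759 km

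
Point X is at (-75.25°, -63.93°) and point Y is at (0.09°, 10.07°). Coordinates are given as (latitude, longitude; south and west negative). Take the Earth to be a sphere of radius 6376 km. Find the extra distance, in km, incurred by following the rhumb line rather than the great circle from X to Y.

Great circle: cos σ = sin φ₁ sin φ₂ + cos φ₁ cos φ₂ cos Δλ,  σ = 1.5021 rad → d_gc = 9577.3 km
Rhumb line: Δψ = +2.0462, q = Δφ/Δψ = 0.6426, d_rh = R√(Δφ²+q²Δλ²) = 9914.5 km
Excess = 9914.5 − 9577.3 = 337.2 ≈ 337 km

337 km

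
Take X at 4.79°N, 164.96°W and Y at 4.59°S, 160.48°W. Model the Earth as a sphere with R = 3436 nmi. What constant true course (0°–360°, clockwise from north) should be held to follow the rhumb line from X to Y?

Δψ = ln[tan(π/4+φ₂/2)/tan(π/4+φ₁/2)] = -0.1639
Δλ = +0.0782 rad (taken the short way round)
course = atan2(Δλ, Δψ) = 154.50°

154.5°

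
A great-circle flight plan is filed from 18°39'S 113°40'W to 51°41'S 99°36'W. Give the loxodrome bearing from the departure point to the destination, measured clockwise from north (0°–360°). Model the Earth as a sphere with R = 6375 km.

161.3°

Δψ = ln[tan(π/4+φ₂/2)/tan(π/4+φ₁/2)] = -0.7258
Δλ = +0.2455 rad (taken the short way round)
course = atan2(Δλ, Δψ) = 161.31°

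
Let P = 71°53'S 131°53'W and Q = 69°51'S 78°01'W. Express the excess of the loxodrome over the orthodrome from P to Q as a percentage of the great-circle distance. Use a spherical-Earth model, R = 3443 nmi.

Great circle: σ = 0.2997 rad → d_gc = Rσ = 1032.0 nmi
Rhumb: Δφ = +0.0355, Δλ = +0.9402, Δψ = +0.1084, q = Δφ/Δψ = 0.3275 → d_rh = R√(Δφ²+q²Δλ²) = 1067.0 nmi
Excess = (1067.0 − 1032.0) / 1032.0 = 35.0 / 1032.0 = 3.39% ≈ 3.4%

3.4%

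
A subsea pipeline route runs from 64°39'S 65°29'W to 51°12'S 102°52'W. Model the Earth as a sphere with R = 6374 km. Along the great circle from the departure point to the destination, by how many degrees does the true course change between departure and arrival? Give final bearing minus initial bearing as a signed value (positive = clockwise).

At departure: θ₁ = atan2(sin Δλ cos φ₂, cos φ₁ sin φ₂ − sin φ₁ cos φ₂ cos Δλ) = 287.00°
At arrival: θ₂ = atan2(sin Δλ cos φ₁, −cos φ₂ sin φ₁ + sin φ₂ cos φ₁ cos Δλ) = 319.20°
Δθ = θ₂ − θ₁ = +32.2°

+32.2°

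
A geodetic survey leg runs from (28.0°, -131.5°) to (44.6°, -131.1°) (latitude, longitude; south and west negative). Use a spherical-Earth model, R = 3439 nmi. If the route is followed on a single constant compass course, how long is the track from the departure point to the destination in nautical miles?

997 nmi

Δψ = ln[tan(π/4+φ₂/2)/tan(π/4+φ₁/2)] = +0.3621;  Δφ = +0.2897 rad,  Δλ = +0.0070 rad
q = Δφ/Δψ = 0.8000
d = R·√(Δφ² + q²Δλ²) = 3439·0.28978 = 997 nmi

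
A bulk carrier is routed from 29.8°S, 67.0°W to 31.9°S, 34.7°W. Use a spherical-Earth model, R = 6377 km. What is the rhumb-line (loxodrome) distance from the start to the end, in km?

3095 km

Rhumb course C = atan2(Δλ, Δψ) with Δψ = ln[tan(π/4+φ₂/2)/tan(π/4+φ₁/2)] = -0.0427, Δλ = +0.5637 → C = 94.33°
d = R·|Δφ| / |cos C| = 6377·0.03665 / 0.07552 = 3095 km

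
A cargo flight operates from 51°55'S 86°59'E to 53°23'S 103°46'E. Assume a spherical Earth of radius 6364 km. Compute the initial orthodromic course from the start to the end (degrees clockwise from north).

104.8°

N = sin Δλ·cos φ₂ = +0.1722;  D = cos φ₁ sin φ₂ − sin φ₁ cos φ₂ cos Δλ = -0.0456
initial course = atan2(N, D) = 104.83°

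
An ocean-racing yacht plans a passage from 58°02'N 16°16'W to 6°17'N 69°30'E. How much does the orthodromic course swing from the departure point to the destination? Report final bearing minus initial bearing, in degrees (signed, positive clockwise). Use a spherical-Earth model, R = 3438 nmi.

+57.6°

At departure: θ₁ = atan2(sin Δλ cos φ₂, cos φ₁ sin φ₂ − sin φ₁ cos φ₂ cos Δλ) = 90.25°
At arrival: θ₂ = atan2(sin Δλ cos φ₁, −cos φ₂ sin φ₁ + sin φ₂ cos φ₁ cos Δλ) = 147.82°
Δθ = θ₂ − θ₁ = +57.6°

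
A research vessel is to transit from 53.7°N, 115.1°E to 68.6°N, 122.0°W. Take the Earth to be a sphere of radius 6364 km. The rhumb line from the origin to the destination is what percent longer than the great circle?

18.1%

Great circle: σ = 0.8853 rad → d_gc = Rσ = 5634.3 km
Rhumb: Δφ = +0.2601, Δλ = +2.1450, Δψ = +0.5510, q = Δφ/Δψ = 0.4720 → d_rh = R√(Δφ²+q²Δλ²) = 6652.4 km
Excess = (6652.4 − 5634.3) / 5634.3 = 1018.1 / 5634.3 = 18.07% ≈ 18.1%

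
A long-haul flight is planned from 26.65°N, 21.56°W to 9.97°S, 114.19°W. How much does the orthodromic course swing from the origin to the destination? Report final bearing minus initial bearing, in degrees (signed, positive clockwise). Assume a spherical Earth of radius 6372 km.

At departure: θ₁ = atan2(sin Δλ cos φ₂, cos φ₁ sin φ₂ − sin φ₁ cos φ₂ cos Δλ) = 262.22°
At arrival: θ₂ = atan2(sin Δλ cos φ₁, −cos φ₂ sin φ₁ + sin φ₂ cos φ₁ cos Δλ) = 244.04°
Δθ = θ₂ − θ₁ = -18.2°

-18.2°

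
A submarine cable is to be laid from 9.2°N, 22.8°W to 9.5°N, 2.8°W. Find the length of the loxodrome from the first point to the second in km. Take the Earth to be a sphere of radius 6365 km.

2193 km

Δψ = ln[tan(π/4+φ₂/2)/tan(π/4+φ₁/2)] = +0.0053;  Δφ = +0.0052 rad,  Δλ = +0.3491 rad
q = Δφ/Δψ = 0.9867
d = R·√(Δφ² + q²Δλ²) = 6365·0.34447 = 2193 km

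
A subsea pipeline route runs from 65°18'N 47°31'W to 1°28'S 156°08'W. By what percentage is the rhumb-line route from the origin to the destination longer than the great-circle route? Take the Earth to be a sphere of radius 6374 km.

Great circle: σ = 1.7281 rad → d_gc = Rσ = 11014.6 km
Rhumb: Δφ = -1.1653, Δλ = -1.8957, Δψ = -1.5445, q = Δφ/Δψ = 0.7545 → d_rh = R√(Δφ²+q²Δλ²) = 11759.3 km
Excess = (11759.3 − 11014.6) / 11014.6 = 744.7 / 11014.6 = 6.76% ≈ 6.8%

6.8%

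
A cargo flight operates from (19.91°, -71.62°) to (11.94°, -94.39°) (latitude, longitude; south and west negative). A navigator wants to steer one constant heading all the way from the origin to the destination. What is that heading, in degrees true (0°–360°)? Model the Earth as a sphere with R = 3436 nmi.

Meridional parts: M(φ₁)=+0.3547, M(φ₂)=+0.2099 → ΔM = -0.1448;  Δλ = -0.3974 rad
tan C = Δλ / ΔM = +2.7447 → C = 249.98°

250.0°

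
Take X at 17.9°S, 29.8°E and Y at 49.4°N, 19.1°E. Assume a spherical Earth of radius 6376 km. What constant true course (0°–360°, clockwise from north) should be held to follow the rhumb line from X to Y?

Meridional parts: M(φ₁)=-0.3176, M(φ₂)=+0.9945 → ΔM = +1.3121;  Δλ = -0.1868 rad
tan C = Δλ / ΔM = -0.1423 → C = 351.90°

351.9°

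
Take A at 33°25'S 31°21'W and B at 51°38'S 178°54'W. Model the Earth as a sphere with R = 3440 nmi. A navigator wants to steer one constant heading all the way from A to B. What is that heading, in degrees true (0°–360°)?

Meridional parts: M(φ₁)=-0.6194, M(φ₂)=-1.0558 → ΔM = -0.4364;  Δλ = -2.5752 rad
tan C = Δλ / ΔM = +5.9012 → C = 260.38°

260.4°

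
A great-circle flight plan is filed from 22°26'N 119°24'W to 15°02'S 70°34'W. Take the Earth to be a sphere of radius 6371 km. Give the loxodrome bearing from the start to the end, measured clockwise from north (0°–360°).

128.1°

Meridional parts: M(φ₁)=+0.4019, M(φ₂)=-0.2654 → ΔM = -0.6674;  Δλ = +0.8523 rad
tan C = Δλ / ΔM = -1.2771 → C = 128.06°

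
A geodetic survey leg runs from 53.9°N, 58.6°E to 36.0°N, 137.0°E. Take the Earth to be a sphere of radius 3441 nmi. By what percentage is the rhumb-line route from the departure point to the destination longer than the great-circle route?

4.4%

Great circle: σ = 0.9634 rad → d_gc = Rσ = 3314.9 nmi
Rhumb: Δφ = -0.3124, Δλ = +1.3683, Δψ = -0.4469, q = Δφ/Δψ = 0.6990 → d_rh = R√(Δφ²+q²Δλ²) = 3462.4 nmi
Excess = (3462.4 − 3314.9) / 3314.9 = 147.5 / 3314.9 = 4.4496% ≈ 4.4%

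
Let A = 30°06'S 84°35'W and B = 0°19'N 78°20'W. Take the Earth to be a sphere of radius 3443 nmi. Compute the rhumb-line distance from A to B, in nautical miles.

1863 nmi

Rhumb course C = atan2(Δλ, Δψ) with Δψ = ln[tan(π/4+φ₂/2)/tan(π/4+φ₁/2)] = +0.5568, Δλ = +0.1091 → C = 11.08°
d = R·|Δφ| / |cos C| = 3443·0.53087 / 0.98135 = 1863 nmi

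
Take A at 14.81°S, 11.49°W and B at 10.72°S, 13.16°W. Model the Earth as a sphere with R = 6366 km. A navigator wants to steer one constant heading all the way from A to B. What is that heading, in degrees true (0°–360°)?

Meridional parts: M(φ₁)=-0.2614, M(φ₂)=-0.1882 → ΔM = +0.0732;  Δλ = -0.0291 rad
tan C = Δλ / ΔM = -0.3981 → C = 338.29°

338.3°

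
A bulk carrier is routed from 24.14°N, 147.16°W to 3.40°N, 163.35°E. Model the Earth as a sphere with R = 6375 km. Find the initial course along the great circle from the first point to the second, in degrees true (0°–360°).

254.5°

N = sin Δλ·cos φ₂ = -0.7590;  D = cos φ₁ sin φ₂ − sin φ₁ cos φ₂ cos Δλ = -0.2111
initial course = atan2(N, D) = 254.46°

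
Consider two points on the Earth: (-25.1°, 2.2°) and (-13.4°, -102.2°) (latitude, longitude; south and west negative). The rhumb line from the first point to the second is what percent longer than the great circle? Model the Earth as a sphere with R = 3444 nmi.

Great circle: σ = 1.6919 rad → d_gc = Rσ = 5826.8 nmi
Rhumb: Δφ = +0.2042, Δλ = -1.8221, Δψ = +0.2168, q = Δφ/Δψ = 0.9420 → d_rh = R√(Δφ²+q²Δλ²) = 5953.4 nmi
Excess = (5953.4 − 5826.8) / 5826.8 = 126.6 / 5826.8 = 2.17% ≈ 2.2%

2.2%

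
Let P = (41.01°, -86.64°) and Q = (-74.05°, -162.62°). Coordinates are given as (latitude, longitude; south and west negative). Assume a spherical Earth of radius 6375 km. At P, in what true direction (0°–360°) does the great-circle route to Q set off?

θ = atan2( sin Δλ·cos φ₂ ,  cos φ₁ sin φ₂ − sin φ₁ cos φ₂ cos Δλ )
  = atan2(-0.2666, -0.7692) = 199.12°

199.1°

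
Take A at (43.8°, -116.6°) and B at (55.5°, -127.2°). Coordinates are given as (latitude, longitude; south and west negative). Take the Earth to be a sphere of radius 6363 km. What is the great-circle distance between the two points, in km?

Haversine: a = sin²(Δφ/2)+cos φ₁ cos φ₂ sin²(Δλ/2) = 0.01388;  σ = 2·atan2(√a,√(1−a))
σ = 13.530° → d = Rσ = 6363·0.23615 = 1503 km

1503 km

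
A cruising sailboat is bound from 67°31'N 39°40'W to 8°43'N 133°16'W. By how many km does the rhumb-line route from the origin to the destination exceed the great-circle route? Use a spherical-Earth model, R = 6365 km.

535 km

Great circle: cos σ = sin φ₁ sin φ₂ + cos φ₁ cos φ₂ cos Δλ,  σ = 1.4542 rad → d_gc = 9256.2 km
Rhumb line: Δψ = -1.4629, q = Δφ/Δψ = 0.7015, d_rh = R√(Δφ²+q²Δλ²) = 9791.6 km
Excess = 9791.6 − 9256.2 = 535.4 ≈ 535 km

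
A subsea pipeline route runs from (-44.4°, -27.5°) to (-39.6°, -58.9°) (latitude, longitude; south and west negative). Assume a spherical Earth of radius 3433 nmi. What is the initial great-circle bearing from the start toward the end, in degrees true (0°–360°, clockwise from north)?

270.7°

θ = atan2( sin Δλ·cos φ₂ ,  cos φ₁ sin φ₂ − sin φ₁ cos φ₂ cos Δλ )
  = atan2(-0.4014, +0.0047) = 270.67°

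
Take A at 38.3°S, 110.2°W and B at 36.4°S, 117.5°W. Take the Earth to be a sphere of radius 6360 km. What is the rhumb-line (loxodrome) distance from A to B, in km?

678 km

Δψ = ln[tan(π/4+φ₂/2)/tan(π/4+φ₁/2)] = +0.0417;  Δφ = +0.0332 rad,  Δλ = -0.1274 rad
q = Δφ/Δψ = 0.7949
d = R·√(Δφ² + q²Δλ²) = 6360·0.10656 = 678 km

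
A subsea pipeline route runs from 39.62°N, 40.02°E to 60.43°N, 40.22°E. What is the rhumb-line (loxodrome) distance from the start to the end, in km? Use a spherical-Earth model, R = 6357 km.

Δψ = ln[tan(π/4+φ₂/2)/tan(π/4+φ₁/2)] = +0.5778;  Δφ = +0.3632 rad,  Δλ = +0.0035 rad
q = Δφ/Δψ = 0.6286
d = R·√(Δφ² + q²Δλ²) = 6357·0.36321 = 2309 km

2309 km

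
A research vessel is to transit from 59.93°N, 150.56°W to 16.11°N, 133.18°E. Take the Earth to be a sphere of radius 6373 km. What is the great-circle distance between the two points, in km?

7701 km

cos σ = sin φ₁ sin φ₂ + cos φ₁ cos φ₂ cos Δλ
      = sin(59.93°)sin(16.11°) + cos(59.93°)cos(16.11°)cos(-76.26°) = 0.3545
σ = 69.239° → d = Rσ = 6373·1.20845 = 7701 km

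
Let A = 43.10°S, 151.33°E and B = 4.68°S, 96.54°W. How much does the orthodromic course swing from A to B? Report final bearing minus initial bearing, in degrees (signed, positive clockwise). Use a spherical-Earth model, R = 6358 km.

-65.0°

Initial bearing θ₁ = atan2(sin Δλ cos φ₂, cos φ₁ sin φ₂ − sin φ₁ cos φ₂ cos Δλ) = 108.90°
Final bearing θ₂ = (initial bearing from the destination back to the start) + 180° = 43.88°
Δθ = θ₂ − θ₁ = -65.0°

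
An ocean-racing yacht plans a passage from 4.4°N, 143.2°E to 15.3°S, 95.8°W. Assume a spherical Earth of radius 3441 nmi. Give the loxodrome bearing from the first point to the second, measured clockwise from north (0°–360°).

Meridional parts: M(φ₁)=+0.0769, M(φ₂)=-0.2703 → ΔM = -0.3471;  Δλ = +2.1118 rad
tan C = Δλ / ΔM = -6.0836 → C = 99.33°

99.3°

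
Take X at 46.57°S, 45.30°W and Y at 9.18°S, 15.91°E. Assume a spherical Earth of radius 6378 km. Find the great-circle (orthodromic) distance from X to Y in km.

7094 km

cos σ = sin φ₁ sin φ₂ + cos φ₁ cos φ₂ cos Δλ
      = sin(-46.57°)sin(-9.18°) + cos(-46.57°)cos(-9.18°)cos(61.21°) = 0.4427
σ = 63.724° → d = Rσ = 6378·1.11219 = 7094 km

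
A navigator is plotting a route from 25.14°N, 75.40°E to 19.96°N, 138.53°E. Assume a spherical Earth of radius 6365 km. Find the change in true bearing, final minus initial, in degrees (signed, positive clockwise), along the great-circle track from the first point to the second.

+26.5°

Initial bearing θ₁ = atan2(sin Δλ cos φ₂, cos φ₁ sin φ₂ − sin φ₁ cos φ₂ cos Δλ) = 81.28°
Final bearing θ₂ = (initial bearing from the destination back to the start) + 180° = 107.82°
Δθ = θ₂ − θ₁ = +26.5°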